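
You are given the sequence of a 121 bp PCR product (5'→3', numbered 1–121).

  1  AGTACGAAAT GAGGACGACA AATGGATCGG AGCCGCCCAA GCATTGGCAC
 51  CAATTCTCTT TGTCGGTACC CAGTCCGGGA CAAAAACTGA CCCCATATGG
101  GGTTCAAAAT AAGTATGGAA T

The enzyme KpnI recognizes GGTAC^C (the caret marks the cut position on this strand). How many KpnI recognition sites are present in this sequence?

1

GGTACC occurs starting at position 65.
KpnI cuts at 1 site.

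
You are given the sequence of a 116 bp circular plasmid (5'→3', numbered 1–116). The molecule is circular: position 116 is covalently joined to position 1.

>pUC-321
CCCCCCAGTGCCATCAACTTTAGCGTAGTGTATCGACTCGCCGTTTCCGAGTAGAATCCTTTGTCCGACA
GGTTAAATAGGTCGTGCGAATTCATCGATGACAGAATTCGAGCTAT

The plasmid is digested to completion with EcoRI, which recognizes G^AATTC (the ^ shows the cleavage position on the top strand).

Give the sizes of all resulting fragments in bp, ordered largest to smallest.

EcoRI sites (GAATTC) start at positions 88, 104.
EcoRI cuts after the first base of each site, so after positions 88, 104.
Circular molecule, 2 cuts → 2 fragments:
  89–104 → 16 bp
  105–116 then 1–88 → 12 + 88 = 100 bp
Sorted largest to smallest: 100, 16 bp.

100, 16 bp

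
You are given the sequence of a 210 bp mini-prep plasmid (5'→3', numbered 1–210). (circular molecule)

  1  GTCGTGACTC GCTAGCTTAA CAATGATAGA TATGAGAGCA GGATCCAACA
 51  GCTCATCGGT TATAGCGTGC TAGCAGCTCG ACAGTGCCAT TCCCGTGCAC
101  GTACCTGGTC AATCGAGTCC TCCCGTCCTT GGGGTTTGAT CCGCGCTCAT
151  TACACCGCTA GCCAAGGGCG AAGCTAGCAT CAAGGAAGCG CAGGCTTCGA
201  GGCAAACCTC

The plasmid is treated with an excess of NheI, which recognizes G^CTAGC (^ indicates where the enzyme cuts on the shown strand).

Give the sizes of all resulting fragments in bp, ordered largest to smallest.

88, 58, 48, 16 bp

NheI sites (GCTAGC) start at positions 11, 69, 157, 173.
NheI cuts after the first base of each site, so after positions 11, 69, 157, 173.
Circular molecule, 4 cuts → 4 fragments:
  12–69 → 58 bp
  70–157 → 88 bp
  158–173 → 16 bp
  174–210 then 1–11 → 37 + 11 = 48 bp
Sorted largest to smallest: 88, 58, 48, 16 bp.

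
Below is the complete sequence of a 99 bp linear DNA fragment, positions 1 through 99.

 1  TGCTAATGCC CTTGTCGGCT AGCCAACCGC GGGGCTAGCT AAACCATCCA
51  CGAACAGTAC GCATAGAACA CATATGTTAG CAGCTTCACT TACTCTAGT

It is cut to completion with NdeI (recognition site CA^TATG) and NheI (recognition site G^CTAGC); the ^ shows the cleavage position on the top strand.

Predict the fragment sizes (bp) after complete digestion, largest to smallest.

38, 27, 18, 16 bp

The NdeI site (CATATG) starts at position 71.
NdeI cuts after base 2 of each site, so after position 72.
NheI sites (GCTAGC) start at positions 18, 34.
NheI cuts after the first base of each site, so after positions 18, 34.
Combined cut positions: 18, 34, 72.
Linear molecule, 3 cuts → 4 fragments:
  1–18 → 18 bp
  19–34 → 16 bp
  35–72 → 38 bp
  73–99 → 27 bp
Sorted largest to smallest: 38, 27, 18, 16 bp.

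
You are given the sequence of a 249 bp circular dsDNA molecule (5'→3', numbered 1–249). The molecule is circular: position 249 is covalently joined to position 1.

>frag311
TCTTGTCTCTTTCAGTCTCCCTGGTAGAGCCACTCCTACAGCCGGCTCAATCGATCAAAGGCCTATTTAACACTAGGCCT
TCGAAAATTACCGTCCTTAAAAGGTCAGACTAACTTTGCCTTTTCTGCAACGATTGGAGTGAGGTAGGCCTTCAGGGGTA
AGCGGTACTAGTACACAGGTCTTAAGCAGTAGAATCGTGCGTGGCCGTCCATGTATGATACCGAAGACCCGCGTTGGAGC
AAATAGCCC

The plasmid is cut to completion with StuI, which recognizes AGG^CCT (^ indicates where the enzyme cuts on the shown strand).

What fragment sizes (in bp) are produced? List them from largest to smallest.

StuI sites (AGGCCT) start at positions 59, 75, 146.
StuI cuts after base 3 of each site, so after positions 61, 77, 148.
Circular molecule, 3 cuts → 3 fragments:
  62–77 → 16 bp
  78–148 → 71 bp
  149–249 then 1–61 → 101 + 61 = 162 bp
Sorted largest to smallest: 162, 71, 16 bp.

162, 71, 16 bp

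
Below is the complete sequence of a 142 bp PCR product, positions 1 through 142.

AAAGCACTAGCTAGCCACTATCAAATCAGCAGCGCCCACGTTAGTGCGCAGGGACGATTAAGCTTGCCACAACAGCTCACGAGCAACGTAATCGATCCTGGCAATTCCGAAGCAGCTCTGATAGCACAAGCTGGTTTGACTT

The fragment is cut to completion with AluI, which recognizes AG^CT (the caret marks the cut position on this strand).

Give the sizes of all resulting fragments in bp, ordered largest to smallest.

52, 40, 15, 13, 12, 10 bp

AluI sites (AGCT) start at positions 9, 61, 74, 114, 129.
AluI cuts after base 2 of each site, so after positions 10, 62, 75, 115, 130.
Linear molecule, 5 cuts → 6 fragments:
  1–10 → 10 bp
  11–62 → 52 bp
  63–75 → 13 bp
  76–115 → 40 bp
  116–130 → 15 bp
  131–142 → 12 bp
Sorted largest to smallest: 52, 40, 15, 13, 12, 10 bp.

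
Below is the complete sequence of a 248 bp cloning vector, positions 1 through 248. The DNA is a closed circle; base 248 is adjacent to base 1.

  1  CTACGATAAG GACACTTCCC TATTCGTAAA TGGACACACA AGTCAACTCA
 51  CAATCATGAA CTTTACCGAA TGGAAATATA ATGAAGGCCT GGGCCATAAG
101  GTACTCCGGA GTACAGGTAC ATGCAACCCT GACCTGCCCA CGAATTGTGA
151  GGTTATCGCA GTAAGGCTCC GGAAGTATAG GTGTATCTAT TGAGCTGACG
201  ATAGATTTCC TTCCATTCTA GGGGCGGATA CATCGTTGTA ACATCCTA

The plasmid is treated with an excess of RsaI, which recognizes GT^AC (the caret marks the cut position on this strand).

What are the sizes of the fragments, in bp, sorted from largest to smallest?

RsaI sites (GTAC) start at positions 101, 111, 117.
RsaI cuts after base 2 of each site, so after positions 102, 112, 118.
Circular molecule, 3 cuts → 3 fragments:
  103–112 → 10 bp
  113–118 → 6 bp
  119–248 then 1–102 → 130 + 102 = 232 bp
Sorted largest to smallest: 232, 10, 6 bp.

232, 10, 6 bp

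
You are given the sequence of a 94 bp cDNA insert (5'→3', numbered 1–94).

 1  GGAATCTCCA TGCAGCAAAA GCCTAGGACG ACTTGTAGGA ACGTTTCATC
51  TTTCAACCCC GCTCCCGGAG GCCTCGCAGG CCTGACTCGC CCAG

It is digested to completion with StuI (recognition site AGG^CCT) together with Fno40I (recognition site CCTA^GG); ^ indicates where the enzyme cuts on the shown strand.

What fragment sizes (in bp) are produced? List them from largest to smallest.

46, 25, 14, 9 bp

StuI sites (AGGCCT) start at positions 69, 78.
StuI cuts after base 3 of each site, so after positions 71, 80.
The Fno40I site (CCTAGG) starts at position 22.
Fno40I cuts after base 4 of each site, so after position 25.
Combined cut positions: 25, 71, 80.
Linear molecule, 3 cuts → 4 fragments:
  1–25 → 25 bp
  26–71 → 46 bp
  72–80 → 9 bp
  81–94 → 14 bp
Sorted largest to smallest: 46, 25, 14, 9 bp.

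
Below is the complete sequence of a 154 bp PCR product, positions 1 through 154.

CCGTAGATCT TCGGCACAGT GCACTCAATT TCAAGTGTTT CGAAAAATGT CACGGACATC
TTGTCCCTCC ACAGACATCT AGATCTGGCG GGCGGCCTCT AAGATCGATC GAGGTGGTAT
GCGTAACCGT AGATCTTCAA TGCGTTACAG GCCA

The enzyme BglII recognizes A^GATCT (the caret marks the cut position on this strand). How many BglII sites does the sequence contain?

3

AGATCT occurs starting at positions 5, 81, 131.
BglII cuts at 3 sites.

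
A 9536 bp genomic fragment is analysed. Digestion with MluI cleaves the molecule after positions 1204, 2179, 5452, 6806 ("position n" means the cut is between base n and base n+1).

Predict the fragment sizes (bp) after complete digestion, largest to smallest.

Linear molecule, 4 cuts → 5 fragments:
  1204 − 0 = 1204 bp
  2179 − 1204 = 975 bp
  5452 − 2179 = 3273 bp
  6806 − 5452 = 1354 bp
  9536 − 6806 = 2730 bp
Sorted largest to smallest: 3273, 2730, 1354, 1204, 975 bp.

3273, 2730, 1354, 1204, 975 bp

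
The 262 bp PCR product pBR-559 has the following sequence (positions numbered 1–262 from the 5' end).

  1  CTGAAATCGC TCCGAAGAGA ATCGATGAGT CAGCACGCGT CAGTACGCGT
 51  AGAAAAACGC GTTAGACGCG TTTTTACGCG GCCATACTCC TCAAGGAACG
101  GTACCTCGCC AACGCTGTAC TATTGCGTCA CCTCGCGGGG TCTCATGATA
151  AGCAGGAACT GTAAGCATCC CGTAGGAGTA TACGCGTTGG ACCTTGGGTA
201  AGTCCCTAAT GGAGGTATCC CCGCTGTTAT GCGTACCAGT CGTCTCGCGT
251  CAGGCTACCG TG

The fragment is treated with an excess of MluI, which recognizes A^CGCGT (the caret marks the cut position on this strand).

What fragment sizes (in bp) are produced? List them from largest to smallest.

116, 80, 35, 12, 10, 9 bp

MluI sites (ACGCGT) start at positions 35, 45, 57, 66, 182.
MluI cuts after the first base of each site, so after positions 35, 45, 57, 66, 182.
Linear molecule, 5 cuts → 6 fragments:
  1–35 → 35 bp
  36–45 → 10 bp
  46–57 → 12 bp
  58–66 → 9 bp
  67–182 → 116 bp
  183–262 → 80 bp
Sorted largest to smallest: 116, 80, 35, 12, 10, 9 bp.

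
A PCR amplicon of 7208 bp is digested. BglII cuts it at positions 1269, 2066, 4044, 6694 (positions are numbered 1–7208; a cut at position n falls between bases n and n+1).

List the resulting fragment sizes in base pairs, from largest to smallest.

2650, 1978, 1269, 797, 514 bp

Linear molecule, 4 cuts → 5 fragments:
  1269 − 0 = 1269 bp
  2066 − 1269 = 797 bp
  4044 − 2066 = 1978 bp
  6694 − 4044 = 2650 bp
  7208 − 6694 = 514 bp
Sorted largest to smallest: 2650, 1978, 1269, 797, 514 bp.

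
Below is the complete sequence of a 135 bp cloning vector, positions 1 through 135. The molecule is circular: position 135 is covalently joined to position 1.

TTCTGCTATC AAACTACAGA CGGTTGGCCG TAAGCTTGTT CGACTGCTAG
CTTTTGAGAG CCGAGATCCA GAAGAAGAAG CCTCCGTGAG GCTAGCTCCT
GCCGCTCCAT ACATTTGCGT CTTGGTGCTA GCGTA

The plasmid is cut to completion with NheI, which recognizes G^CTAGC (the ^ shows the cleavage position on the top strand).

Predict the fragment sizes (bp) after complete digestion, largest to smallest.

54, 45, 36 bp

NheI sites (GCTAGC) start at positions 46, 91, 127.
NheI cuts after the first base of each site, so after positions 46, 91, 127.
Circular molecule, 3 cuts → 3 fragments:
  47–91 → 45 bp
  92–127 → 36 bp
  128–135 then 1–46 → 8 + 46 = 54 bp
Sorted largest to smallest: 54, 45, 36 bp.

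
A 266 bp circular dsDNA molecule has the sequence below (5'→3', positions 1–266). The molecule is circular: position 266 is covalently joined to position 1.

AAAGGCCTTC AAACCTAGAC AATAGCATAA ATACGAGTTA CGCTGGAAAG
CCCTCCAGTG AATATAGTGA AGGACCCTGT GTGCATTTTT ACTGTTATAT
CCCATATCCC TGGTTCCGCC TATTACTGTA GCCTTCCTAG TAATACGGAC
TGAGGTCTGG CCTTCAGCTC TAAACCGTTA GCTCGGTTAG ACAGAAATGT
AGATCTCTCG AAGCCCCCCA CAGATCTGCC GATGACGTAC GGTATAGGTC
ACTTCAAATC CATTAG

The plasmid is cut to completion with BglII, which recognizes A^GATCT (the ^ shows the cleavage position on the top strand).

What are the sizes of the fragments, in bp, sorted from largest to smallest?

BglII sites (AGATCT) start at positions 201, 222.
BglII cuts after the first base of each site, so after positions 201, 222.
Circular molecule, 2 cuts → 2 fragments:
  202–222 → 21 bp
  223–266 then 1–201 → 44 + 201 = 245 bp
Sorted largest to smallest: 245, 21 bp.

245, 21 bp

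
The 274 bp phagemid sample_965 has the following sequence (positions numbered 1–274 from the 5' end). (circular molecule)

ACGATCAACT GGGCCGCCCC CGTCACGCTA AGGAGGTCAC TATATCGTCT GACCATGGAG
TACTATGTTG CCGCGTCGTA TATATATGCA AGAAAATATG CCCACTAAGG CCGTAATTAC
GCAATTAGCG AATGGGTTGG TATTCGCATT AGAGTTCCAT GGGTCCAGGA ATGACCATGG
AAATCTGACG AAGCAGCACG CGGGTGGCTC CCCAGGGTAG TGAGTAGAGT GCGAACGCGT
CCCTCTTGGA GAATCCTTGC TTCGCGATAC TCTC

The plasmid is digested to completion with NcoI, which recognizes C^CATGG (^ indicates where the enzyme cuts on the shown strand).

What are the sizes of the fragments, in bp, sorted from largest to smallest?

152, 104, 18 bp

NcoI sites (CCATGG) start at positions 53, 157, 175.
NcoI cuts after the first base of each site, so after positions 53, 157, 175.
Circular molecule, 3 cuts → 3 fragments:
  54–157 → 104 bp
  158–175 → 18 bp
  176–274 then 1–53 → 99 + 53 = 152 bp
Sorted largest to smallest: 152, 104, 18 bp.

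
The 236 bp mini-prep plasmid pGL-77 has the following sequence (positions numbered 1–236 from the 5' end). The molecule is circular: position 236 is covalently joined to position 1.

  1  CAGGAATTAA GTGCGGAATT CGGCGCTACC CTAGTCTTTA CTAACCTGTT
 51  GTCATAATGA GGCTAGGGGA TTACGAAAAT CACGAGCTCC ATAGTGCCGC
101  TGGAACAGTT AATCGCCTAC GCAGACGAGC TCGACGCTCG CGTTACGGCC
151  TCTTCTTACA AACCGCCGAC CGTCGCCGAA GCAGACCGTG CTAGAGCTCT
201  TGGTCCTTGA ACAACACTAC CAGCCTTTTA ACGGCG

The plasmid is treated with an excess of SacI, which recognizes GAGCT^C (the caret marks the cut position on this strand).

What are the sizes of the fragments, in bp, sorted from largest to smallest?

126, 67, 43 bp

SacI sites (GAGCTC) start at positions 84, 127, 194.
SacI cuts after base 5 of each site (before the last base), so after positions 88, 131, 198.
Circular molecule, 3 cuts → 3 fragments:
  89–131 → 43 bp
  132–198 → 67 bp
  199–236 then 1–88 → 38 + 88 = 126 bp
Sorted largest to smallest: 126, 67, 43 bp.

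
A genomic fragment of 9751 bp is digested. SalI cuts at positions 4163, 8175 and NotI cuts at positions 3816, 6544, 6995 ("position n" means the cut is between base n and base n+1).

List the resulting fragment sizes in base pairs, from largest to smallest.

Combined cut positions (sorted): 3816, 4163, 6544, 6995, 8175.
Linear molecule, 5 cuts → 6 fragments:
  3816 − 0 = 3816 bp
  4163 − 3816 = 347 bp
  6544 − 4163 = 2381 bp
  6995 − 6544 = 451 bp
  8175 − 6995 = 1180 bp
  9751 − 8175 = 1576 bp
Sorted largest to smallest: 3816, 2381, 1576, 1180, 451, 347 bp.

3816, 2381, 1576, 1180, 451, 347 bp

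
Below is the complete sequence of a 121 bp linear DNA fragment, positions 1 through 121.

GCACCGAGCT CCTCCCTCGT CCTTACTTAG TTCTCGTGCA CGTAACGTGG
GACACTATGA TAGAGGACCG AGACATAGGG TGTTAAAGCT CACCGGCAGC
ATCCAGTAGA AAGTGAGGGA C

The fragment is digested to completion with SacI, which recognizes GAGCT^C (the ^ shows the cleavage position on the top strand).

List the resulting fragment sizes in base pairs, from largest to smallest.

The SacI site (GAGCTC) starts at position 6.
SacI cuts after base 5 of each site (before the last base), so after position 10.
Linear molecule, 1 cut → 2 fragments:
  1–10 → 10 bp
  11–121 → 111 bp
Sorted largest to smallest: 111, 10 bp.

111, 10 bp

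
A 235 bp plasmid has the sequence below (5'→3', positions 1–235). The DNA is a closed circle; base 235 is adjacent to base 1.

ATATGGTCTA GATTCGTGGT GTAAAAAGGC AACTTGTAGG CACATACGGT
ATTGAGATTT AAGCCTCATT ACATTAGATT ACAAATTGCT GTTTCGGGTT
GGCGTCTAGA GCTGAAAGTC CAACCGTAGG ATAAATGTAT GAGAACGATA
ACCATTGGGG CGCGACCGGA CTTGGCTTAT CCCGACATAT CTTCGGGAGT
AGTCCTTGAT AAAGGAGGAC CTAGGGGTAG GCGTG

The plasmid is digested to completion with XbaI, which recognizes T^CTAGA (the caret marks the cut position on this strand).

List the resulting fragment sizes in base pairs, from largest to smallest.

XbaI sites (TCTAGA) start at positions 7, 105.
XbaI cuts after the first base of each site, so after positions 7, 105.
Circular molecule, 2 cuts → 2 fragments:
  8–105 → 98 bp
  106–235 then 1–7 → 130 + 7 = 137 bp
Sorted largest to smallest: 137, 98 bp.

137, 98 bp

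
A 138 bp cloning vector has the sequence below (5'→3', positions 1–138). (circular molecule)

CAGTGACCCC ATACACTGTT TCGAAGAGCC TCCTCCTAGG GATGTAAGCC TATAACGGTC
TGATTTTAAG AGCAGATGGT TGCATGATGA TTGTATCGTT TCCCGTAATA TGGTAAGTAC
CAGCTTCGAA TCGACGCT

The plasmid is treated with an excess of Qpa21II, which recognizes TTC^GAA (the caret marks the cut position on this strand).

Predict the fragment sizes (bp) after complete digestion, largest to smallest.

Qpa21II sites (TTCGAA) start at positions 20, 125.
Qpa21II cuts after base 3 of each site, so after positions 22, 127.
Circular molecule, 2 cuts → 2 fragments:
  23–127 → 105 bp
  128–138 then 1–22 → 11 + 22 = 33 bp
Sorted largest to smallest: 105, 33 bp.

105, 33 bp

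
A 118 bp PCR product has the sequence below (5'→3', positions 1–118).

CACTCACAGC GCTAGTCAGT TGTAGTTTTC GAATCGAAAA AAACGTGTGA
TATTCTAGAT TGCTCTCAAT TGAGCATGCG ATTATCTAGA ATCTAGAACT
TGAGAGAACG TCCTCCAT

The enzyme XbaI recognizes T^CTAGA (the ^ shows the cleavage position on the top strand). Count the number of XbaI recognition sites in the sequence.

TCTAGA occurs starting at positions 54, 85, 92.
XbaI cuts at 3 sites.

3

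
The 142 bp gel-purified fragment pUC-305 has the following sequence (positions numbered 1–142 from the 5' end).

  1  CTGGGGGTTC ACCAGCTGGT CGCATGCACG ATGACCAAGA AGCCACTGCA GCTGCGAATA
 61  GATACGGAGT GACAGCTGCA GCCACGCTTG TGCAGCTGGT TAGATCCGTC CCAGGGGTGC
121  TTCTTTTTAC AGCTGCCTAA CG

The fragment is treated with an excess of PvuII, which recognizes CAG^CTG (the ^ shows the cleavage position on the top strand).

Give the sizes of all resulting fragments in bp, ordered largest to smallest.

37, 36, 24, 20, 15, 10 bp

PvuII sites (CAGCTG) start at positions 13, 49, 73, 93, 130.
PvuII cuts after base 3 of each site, so after positions 15, 51, 75, 95, 132.
Linear molecule, 5 cuts → 6 fragments:
  1–15 → 15 bp
  16–51 → 36 bp
  52–75 → 24 bp
  76–95 → 20 bp
  96–132 → 37 bp
  133–142 → 10 bp
Sorted largest to smallest: 37, 36, 24, 20, 15, 10 bp.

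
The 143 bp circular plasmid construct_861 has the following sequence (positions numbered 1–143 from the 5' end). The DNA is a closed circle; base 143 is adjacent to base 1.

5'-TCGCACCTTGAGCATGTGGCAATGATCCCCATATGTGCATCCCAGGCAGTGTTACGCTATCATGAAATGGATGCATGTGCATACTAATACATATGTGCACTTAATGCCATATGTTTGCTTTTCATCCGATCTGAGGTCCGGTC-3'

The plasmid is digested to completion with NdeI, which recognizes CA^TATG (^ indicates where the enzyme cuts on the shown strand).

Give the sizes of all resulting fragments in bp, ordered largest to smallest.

NdeI sites (CATATG) start at positions 30, 90, 108.
NdeI cuts after base 2 of each site, so after positions 31, 91, 109.
Circular molecule, 3 cuts → 3 fragments:
  32–91 → 60 bp
  92–109 → 18 bp
  110–143 then 1–31 → 34 + 31 = 65 bp
Sorted largest to smallest: 65, 60, 18 bp.

65, 60, 18 bp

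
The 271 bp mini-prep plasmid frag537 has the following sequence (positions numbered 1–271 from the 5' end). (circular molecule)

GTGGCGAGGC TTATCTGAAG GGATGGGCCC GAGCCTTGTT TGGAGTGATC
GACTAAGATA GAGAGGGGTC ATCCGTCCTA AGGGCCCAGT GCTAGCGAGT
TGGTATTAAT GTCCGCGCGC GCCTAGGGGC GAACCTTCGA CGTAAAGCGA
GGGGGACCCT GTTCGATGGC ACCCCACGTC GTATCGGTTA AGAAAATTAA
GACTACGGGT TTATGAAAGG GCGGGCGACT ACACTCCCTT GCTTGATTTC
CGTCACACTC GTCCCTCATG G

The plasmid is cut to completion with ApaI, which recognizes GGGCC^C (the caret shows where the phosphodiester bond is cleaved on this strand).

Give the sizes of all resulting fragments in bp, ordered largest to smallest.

ApaI sites (GGGCCC) start at positions 25, 82.
ApaI cuts after base 5 of each site (before the last base), so after positions 29, 86.
Circular molecule, 2 cuts → 2 fragments:
  30–86 → 57 bp
  87–271 then 1–29 → 185 + 29 = 214 bp
Sorted largest to smallest: 214, 57 bp.

214, 57 bp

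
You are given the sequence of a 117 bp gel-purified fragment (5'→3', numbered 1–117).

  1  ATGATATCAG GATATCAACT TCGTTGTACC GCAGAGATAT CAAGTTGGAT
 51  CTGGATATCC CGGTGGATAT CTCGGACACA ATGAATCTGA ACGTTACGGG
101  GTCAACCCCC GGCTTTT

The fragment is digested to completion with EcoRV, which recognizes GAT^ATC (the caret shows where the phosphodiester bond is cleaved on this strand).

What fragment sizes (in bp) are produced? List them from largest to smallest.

49, 25, 18, 12, 8, 5 bp

EcoRV sites (GATATC) start at positions 3, 11, 36, 54, 66.
EcoRV cuts after base 3 of each site, so after positions 5, 13, 38, 56, 68.
Linear molecule, 5 cuts → 6 fragments:
  1–5 → 5 bp
  6–13 → 8 bp
  14–38 → 25 bp
  39–56 → 18 bp
  57–68 → 12 bp
  69–117 → 49 bp
Sorted largest to smallest: 49, 25, 18, 12, 8, 5 bp.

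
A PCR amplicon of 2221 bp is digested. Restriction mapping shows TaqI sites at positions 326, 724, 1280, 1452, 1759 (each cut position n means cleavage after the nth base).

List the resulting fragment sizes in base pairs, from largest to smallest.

556, 462, 398, 326, 307, 172 bp

Linear molecule, 5 cuts → 6 fragments:
  326 − 0 = 326 bp
  724 − 326 = 398 bp
  1280 − 724 = 556 bp
  1452 − 1280 = 172 bp
  1759 − 1452 = 307 bp
  2221 − 1759 = 462 bp
Sorted largest to smallest: 556, 462, 398, 326, 307, 172 bp.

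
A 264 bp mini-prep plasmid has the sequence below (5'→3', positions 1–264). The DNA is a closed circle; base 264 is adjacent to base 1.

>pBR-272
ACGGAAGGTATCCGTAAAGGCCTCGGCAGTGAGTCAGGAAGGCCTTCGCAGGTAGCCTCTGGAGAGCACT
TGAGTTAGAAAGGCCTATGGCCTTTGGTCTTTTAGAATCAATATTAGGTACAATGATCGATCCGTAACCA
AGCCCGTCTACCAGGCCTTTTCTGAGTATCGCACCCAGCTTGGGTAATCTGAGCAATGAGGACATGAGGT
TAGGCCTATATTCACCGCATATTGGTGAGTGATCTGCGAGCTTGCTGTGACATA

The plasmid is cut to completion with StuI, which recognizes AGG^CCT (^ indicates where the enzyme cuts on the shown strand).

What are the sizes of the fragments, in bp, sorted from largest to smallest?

StuI sites (AGGCCT) start at positions 18, 40, 81, 153, 212.
StuI cuts after base 3 of each site, so after positions 20, 42, 83, 155, 214.
Circular molecule, 5 cuts → 5 fragments:
  21–42 → 22 bp
  43–83 → 41 bp
  84–155 → 72 bp
  156–214 → 59 bp
  215–264 then 1–20 → 50 + 20 = 70 bp
Sorted largest to smallest: 72, 70, 59, 41, 22 bp.

72, 70, 59, 41, 22 bp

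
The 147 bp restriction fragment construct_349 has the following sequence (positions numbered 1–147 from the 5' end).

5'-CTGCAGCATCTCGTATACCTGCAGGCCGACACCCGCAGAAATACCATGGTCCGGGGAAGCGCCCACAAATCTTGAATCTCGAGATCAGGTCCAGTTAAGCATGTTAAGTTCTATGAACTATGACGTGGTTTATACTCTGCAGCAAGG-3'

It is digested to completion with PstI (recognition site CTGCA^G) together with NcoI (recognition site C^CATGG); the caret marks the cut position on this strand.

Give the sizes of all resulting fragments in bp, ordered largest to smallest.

97, 21, 18, 6, 5 bp

PstI sites (CTGCAG) start at positions 1, 19, 137.
PstI cuts after base 5 of each site (before the last base), so after positions 5, 23, 141.
The NcoI site (CCATGG) starts at position 44.
NcoI cuts after the first base of each site, so after position 44.
Combined cut positions: 5, 23, 44, 141.
Linear molecule, 4 cuts → 5 fragments:
  1–5 → 5 bp
  6–23 → 18 bp
  24–44 → 21 bp
  45–141 → 97 bp
  142–147 → 6 bp
Sorted largest to smallest: 97, 21, 18, 6, 5 bp.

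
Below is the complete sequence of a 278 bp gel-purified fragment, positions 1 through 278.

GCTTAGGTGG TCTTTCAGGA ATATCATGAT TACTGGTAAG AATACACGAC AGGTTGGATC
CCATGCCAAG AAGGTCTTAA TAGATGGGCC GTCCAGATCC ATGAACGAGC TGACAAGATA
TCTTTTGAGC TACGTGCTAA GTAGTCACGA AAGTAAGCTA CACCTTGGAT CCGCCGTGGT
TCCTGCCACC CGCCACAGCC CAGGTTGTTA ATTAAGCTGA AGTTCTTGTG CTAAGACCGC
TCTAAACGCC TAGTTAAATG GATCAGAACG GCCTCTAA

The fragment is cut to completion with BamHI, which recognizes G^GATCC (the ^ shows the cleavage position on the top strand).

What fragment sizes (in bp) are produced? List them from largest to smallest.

111, 111, 56 bp

BamHI sites (GGATCC) start at positions 56, 167.
BamHI cuts after the first base of each site, so after positions 56, 167.
Linear molecule, 2 cuts → 3 fragments:
  1–56 → 56 bp
  57–167 → 111 bp
  168–278 → 111 bp
Sorted largest to smallest: 111, 111, 56 bp.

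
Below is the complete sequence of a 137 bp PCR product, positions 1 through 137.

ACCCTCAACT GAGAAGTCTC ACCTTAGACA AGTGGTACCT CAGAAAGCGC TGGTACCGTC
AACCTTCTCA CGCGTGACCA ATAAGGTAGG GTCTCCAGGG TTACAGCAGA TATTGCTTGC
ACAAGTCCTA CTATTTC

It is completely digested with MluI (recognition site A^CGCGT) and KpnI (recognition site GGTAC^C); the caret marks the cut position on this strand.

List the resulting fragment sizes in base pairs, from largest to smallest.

67, 38, 18, 14 bp

The MluI site (ACGCGT) starts at position 70.
MluI cuts after the first base of each site, so after position 70.
KpnI sites (GGTACC) start at positions 34, 52.
KpnI cuts after base 5 of each site (before the last base), so after positions 38, 56.
Combined cut positions: 38, 56, 70.
Linear molecule, 3 cuts → 4 fragments:
  1–38 → 38 bp
  39–56 → 18 bp
  57–70 → 14 bp
  71–137 → 67 bp
Sorted largest to smallest: 67, 38, 18, 14 bp.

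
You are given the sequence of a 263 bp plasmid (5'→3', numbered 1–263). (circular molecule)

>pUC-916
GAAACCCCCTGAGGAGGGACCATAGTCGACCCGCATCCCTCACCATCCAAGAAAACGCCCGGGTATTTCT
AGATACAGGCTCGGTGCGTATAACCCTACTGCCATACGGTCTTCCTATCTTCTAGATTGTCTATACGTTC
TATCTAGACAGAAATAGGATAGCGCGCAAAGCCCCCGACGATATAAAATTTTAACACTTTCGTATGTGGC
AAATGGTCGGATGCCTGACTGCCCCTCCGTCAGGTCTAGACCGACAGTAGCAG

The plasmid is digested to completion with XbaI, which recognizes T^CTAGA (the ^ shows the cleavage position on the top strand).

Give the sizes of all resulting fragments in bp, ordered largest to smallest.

102, 86, 53, 22 bp

XbaI sites (TCTAGA) start at positions 68, 121, 143, 245.
XbaI cuts after the first base of each site, so after positions 68, 121, 143, 245.
Circular molecule, 4 cuts → 4 fragments:
  69–121 → 53 bp
  122–143 → 22 bp
  144–245 → 102 bp
  246–263 then 1–68 → 18 + 68 = 86 bp
Sorted largest to smallest: 102, 86, 53, 22 bp.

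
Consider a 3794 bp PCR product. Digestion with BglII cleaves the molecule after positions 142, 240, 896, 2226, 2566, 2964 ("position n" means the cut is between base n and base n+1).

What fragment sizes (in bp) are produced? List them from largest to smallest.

Linear molecule, 6 cuts → 7 fragments:
  142 − 0 = 142 bp
  240 − 142 = 98 bp
  896 − 240 = 656 bp
  2226 − 896 = 1330 bp
  2566 − 2226 = 340 bp
  2964 − 2566 = 398 bp
  3794 − 2964 = 830 bp
Sorted largest to smallest: 1330, 830, 656, 398, 340, 142, 98 bp.

1330, 830, 656, 398, 340, 142, 98 bp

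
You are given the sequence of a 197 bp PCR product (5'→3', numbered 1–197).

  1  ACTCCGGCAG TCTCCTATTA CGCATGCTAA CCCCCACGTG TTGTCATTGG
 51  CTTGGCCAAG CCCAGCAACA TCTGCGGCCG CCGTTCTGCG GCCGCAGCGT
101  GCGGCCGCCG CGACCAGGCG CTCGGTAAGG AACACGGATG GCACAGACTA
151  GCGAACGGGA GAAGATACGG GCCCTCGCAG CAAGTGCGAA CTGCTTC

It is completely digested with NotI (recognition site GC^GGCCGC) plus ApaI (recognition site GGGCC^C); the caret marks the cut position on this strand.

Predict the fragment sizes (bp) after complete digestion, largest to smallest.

NotI sites (GCGGCCGC) start at positions 74, 88, 101.
NotI cuts after base 2 of each site, so after positions 75, 89, 102.
The ApaI site (GGGCCC) starts at position 169.
ApaI cuts after base 5 of each site (before the last base), so after position 173.
Combined cut positions: 75, 89, 102, 173.
Linear molecule, 4 cuts → 5 fragments:
  1–75 → 75 bp
  76–89 → 14 bp
  90–102 → 13 bp
  103–173 → 71 bp
  174–197 → 24 bp
Sorted largest to smallest: 75, 71, 24, 14, 13 bp.

75, 71, 24, 14, 13 bp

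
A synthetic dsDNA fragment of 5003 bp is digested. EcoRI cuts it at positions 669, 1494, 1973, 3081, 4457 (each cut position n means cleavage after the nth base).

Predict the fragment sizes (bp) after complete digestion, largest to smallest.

1376, 1108, 825, 669, 546, 479 bp

Linear molecule, 5 cuts → 6 fragments:
  669 − 0 = 669 bp
  1494 − 669 = 825 bp
  1973 − 1494 = 479 bp
  3081 − 1973 = 1108 bp
  4457 − 3081 = 1376 bp
  5003 − 4457 = 546 bp
Sorted largest to smallest: 1376, 1108, 825, 669, 546, 479 bp.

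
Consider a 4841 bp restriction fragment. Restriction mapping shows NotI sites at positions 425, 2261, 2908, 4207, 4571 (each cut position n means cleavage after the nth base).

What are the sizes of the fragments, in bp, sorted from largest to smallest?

1836, 1299, 647, 425, 364, 270 bp

Linear molecule, 5 cuts → 6 fragments:
  425 − 0 = 425 bp
  2261 − 425 = 1836 bp
  2908 − 2261 = 647 bp
  4207 − 2908 = 1299 bp
  4571 − 4207 = 364 bp
  4841 − 4571 = 270 bp
Sorted largest to smallest: 1836, 1299, 647, 425, 364, 270 bp.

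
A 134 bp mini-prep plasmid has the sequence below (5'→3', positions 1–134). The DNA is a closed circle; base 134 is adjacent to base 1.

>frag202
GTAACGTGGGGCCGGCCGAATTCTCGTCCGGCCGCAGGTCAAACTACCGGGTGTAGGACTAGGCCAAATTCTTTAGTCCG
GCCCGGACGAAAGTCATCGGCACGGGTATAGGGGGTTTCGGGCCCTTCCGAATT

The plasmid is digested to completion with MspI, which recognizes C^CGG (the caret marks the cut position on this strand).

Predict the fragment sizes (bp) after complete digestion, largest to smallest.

63, 31, 19, 16, 5 bp

MspI sites (CCGG) start at positions 12, 28, 47, 78, 83.
MspI cuts after the first base of each site, so after positions 12, 28, 47, 78, 83.
Circular molecule, 5 cuts → 5 fragments:
  13–28 → 16 bp
  29–47 → 19 bp
  48–78 → 31 bp
  79–83 → 5 bp
  84–134 then 1–12 → 51 + 12 = 63 bp
Sorted largest to smallest: 63, 31, 19, 16, 5 bp.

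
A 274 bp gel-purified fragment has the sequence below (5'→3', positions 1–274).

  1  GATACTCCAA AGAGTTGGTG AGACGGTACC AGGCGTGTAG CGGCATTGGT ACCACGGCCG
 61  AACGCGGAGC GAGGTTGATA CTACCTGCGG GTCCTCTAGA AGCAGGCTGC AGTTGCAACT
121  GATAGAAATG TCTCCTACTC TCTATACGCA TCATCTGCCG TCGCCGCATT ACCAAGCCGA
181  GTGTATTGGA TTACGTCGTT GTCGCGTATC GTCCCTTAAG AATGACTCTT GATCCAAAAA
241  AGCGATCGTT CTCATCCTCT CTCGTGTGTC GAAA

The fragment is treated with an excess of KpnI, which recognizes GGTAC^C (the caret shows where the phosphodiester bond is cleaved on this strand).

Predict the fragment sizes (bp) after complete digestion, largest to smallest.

KpnI sites (GGTACC) start at positions 25, 48.
KpnI cuts after base 5 of each site (before the last base), so after positions 29, 52.
Linear molecule, 2 cuts → 3 fragments:
  1–29 → 29 bp
  30–52 → 23 bp
  53–274 → 222 bp
Sorted largest to smallest: 222, 29, 23 bp.

222, 29, 23 bp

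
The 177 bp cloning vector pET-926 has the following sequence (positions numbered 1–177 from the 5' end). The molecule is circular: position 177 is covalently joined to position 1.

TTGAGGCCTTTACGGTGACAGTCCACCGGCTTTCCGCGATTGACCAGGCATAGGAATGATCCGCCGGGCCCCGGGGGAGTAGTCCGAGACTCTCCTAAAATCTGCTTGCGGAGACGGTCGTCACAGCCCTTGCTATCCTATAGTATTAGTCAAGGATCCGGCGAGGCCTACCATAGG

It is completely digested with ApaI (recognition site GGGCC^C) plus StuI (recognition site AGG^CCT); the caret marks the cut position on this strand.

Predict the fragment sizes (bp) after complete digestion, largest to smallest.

The ApaI site (GGGCCC) starts at position 66.
ApaI cuts after base 5 of each site (before the last base), so after position 70.
StuI sites (AGGCCT) start at positions 4, 164.
StuI cuts after base 3 of each site, so after positions 6, 166.
Combined cut positions: 6, 70, 166.
Circular molecule, 3 cuts → 3 fragments:
  7–70 → 64 bp
  71–166 → 96 bp
  167–177 then 1–6 → 11 + 6 = 17 bp
Sorted largest to smallest: 96, 64, 17 bp.

96, 64, 17 bp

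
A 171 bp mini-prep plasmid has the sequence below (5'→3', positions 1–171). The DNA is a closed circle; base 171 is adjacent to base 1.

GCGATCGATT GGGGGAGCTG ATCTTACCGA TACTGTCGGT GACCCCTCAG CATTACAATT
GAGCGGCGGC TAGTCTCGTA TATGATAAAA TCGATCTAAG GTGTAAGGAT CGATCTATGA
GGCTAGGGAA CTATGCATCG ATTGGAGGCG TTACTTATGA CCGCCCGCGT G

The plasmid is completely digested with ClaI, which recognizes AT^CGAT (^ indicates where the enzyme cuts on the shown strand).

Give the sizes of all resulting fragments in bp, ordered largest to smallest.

ClaI sites (ATCGAT) start at positions 4, 90, 109, 137.
ClaI cuts after base 2 of each site, so after positions 5, 91, 110, 138.
Circular molecule, 4 cuts → 4 fragments:
  6–91 → 86 bp
  92–110 → 19 bp
  111–138 → 28 bp
  139–171 then 1–5 → 33 + 5 = 38 bp
Sorted largest to smallest: 86, 38, 28, 19 bp.

86, 38, 28, 19 bp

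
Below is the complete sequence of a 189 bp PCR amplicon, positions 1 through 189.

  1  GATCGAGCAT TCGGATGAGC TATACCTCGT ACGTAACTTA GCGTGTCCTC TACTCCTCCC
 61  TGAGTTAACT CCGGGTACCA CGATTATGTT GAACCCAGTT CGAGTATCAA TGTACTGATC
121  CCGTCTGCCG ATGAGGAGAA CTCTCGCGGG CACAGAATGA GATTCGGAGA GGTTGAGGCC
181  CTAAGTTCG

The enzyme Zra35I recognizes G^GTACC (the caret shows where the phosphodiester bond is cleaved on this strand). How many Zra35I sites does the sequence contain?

1

GGTACC occurs starting at position 74.
Zra35I cuts at 1 site.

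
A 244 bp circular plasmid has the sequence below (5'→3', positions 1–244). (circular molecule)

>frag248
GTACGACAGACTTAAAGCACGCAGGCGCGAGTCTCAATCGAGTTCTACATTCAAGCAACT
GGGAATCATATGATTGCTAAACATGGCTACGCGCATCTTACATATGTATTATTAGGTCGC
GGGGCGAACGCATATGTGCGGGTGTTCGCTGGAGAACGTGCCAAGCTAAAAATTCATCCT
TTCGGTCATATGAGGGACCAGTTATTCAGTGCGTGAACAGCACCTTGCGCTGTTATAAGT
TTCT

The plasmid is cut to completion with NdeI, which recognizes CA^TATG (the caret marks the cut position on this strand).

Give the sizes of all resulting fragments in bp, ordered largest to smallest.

124, 56, 34, 30 bp

NdeI sites (CATATG) start at positions 67, 101, 131, 187.
NdeI cuts after base 2 of each site, so after positions 68, 102, 132, 188.
Circular molecule, 4 cuts → 4 fragments:
  69–102 → 34 bp
  103–132 → 30 bp
  133–188 → 56 bp
  189–244 then 1–68 → 56 + 68 = 124 bp
Sorted largest to smallest: 124, 56, 34, 30 bp.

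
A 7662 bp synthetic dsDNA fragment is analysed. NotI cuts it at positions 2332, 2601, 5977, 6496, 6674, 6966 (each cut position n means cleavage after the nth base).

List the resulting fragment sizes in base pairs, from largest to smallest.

3376, 2332, 696, 519, 292, 269, 178 bp

Linear molecule, 6 cuts → 7 fragments:
  2332 − 0 = 2332 bp
  2601 − 2332 = 269 bp
  5977 − 2601 = 3376 bp
  6496 − 5977 = 519 bp
  6674 − 6496 = 178 bp
  6966 − 6674 = 292 bp
  7662 − 6966 = 696 bp
Sorted largest to smallest: 3376, 2332, 696, 519, 292, 269, 178 bp.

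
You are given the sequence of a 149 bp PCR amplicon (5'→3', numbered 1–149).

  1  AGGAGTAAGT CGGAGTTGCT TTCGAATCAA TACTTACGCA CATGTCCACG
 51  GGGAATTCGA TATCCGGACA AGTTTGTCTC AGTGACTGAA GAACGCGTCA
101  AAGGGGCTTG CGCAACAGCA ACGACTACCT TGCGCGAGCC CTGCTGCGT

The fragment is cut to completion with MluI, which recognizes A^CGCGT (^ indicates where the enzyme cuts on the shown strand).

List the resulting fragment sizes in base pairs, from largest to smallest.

The MluI site (ACGCGT) starts at position 93.
MluI cuts after the first base of each site, so after position 93.
Linear molecule, 1 cut → 2 fragments:
  1–93 → 93 bp
  94–149 → 56 bp
Sorted largest to smallest: 93, 56 bp.

93, 56 bp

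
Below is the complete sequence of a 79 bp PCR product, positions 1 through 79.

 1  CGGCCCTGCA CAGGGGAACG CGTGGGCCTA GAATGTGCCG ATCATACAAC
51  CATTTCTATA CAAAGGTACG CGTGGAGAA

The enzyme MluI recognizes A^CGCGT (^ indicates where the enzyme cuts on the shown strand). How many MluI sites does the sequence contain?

2

ACGCGT occurs starting at positions 18, 68.
MluI cuts at 2 sites.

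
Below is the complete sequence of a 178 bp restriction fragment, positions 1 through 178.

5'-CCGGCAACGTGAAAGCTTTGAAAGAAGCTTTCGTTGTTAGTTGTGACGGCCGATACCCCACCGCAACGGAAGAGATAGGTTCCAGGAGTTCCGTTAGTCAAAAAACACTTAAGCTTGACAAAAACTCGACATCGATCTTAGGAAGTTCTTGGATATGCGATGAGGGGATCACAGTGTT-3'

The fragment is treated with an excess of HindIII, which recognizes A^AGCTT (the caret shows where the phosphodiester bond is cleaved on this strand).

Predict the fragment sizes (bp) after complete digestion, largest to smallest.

86, 67, 13, 12 bp

HindIII sites (AAGCTT) start at positions 13, 25, 111.
HindIII cuts after the first base of each site, so after positions 13, 25, 111.
Linear molecule, 3 cuts → 4 fragments:
  1–13 → 13 bp
  14–25 → 12 bp
  26–111 → 86 bp
  112–178 → 67 bp
Sorted largest to smallest: 86, 67, 13, 12 bp.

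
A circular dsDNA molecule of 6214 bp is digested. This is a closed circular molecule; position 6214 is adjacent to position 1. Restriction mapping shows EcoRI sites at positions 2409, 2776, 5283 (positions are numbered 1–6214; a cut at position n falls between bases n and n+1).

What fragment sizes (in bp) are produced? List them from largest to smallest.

3340, 2507, 367 bp

Circular molecule, 3 cuts → 3 fragments:
  2776 − 2409 = 367 bp
  5283 − 2776 = 2507 bp
  wrap: 6214 − 5283 + 2409 = 3340 bp
Sorted largest to smallest: 3340, 2507, 367 bp.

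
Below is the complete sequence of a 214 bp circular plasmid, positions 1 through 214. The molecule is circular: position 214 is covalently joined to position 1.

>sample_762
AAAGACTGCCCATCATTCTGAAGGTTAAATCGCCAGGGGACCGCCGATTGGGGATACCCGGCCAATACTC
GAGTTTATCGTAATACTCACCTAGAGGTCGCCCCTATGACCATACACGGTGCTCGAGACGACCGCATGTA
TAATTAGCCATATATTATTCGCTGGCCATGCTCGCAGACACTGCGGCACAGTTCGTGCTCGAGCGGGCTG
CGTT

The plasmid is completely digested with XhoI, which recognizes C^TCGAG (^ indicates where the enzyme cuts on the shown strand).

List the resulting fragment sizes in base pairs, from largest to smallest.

XhoI sites (CTCGAG) start at positions 68, 122, 198.
XhoI cuts after the first base of each site, so after positions 68, 122, 198.
Circular molecule, 3 cuts → 3 fragments:
  69–122 → 54 bp
  123–198 → 76 bp
  199–214 then 1–68 → 16 + 68 = 84 bp
Sorted largest to smallest: 84, 76, 54 bp.

84, 76, 54 bp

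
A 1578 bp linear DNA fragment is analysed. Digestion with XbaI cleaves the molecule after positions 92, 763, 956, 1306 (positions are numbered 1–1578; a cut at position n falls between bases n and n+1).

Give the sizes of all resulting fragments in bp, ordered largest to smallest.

Linear molecule, 4 cuts → 5 fragments:
  92 − 0 = 92 bp
  763 − 92 = 671 bp
  956 − 763 = 193 bp
  1306 − 956 = 350 bp
  1578 − 1306 = 272 bp
Sorted largest to smallest: 671, 350, 272, 193, 92 bp.

671, 350, 272, 193, 92 bp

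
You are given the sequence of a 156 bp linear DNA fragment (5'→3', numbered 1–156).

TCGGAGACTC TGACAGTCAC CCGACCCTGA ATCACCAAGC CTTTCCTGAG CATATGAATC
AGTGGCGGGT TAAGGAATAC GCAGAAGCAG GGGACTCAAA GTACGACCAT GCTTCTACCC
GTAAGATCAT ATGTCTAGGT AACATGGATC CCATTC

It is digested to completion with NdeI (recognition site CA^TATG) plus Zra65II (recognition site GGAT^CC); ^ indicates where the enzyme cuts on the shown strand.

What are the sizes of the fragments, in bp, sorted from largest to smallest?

NdeI sites (CATATG) start at positions 51, 128.
NdeI cuts after base 2 of each site, so after positions 52, 129.
The Zra65II site (GGATCC) starts at position 146.
Zra65II cuts after base 4 of each site, so after position 149.
Combined cut positions: 52, 129, 149.
Linear molecule, 3 cuts → 4 fragments:
  1–52 → 52 bp
  53–129 → 77 bp
  130–149 → 20 bp
  150–156 → 7 bp
Sorted largest to smallest: 77, 52, 20, 7 bp.

77, 52, 20, 7 bp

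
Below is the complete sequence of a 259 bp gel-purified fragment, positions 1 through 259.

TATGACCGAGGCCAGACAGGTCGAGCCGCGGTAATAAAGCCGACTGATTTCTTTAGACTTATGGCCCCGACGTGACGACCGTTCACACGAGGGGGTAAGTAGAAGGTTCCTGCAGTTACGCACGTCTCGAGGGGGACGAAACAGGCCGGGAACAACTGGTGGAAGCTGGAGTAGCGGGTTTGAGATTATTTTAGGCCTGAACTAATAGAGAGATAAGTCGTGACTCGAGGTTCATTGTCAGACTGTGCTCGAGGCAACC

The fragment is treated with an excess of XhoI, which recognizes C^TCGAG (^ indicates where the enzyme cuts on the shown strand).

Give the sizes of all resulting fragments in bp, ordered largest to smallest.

XhoI sites (CTCGAG) start at positions 126, 224, 248.
XhoI cuts after the first base of each site, so after positions 126, 224, 248.
Linear molecule, 3 cuts → 4 fragments:
  1–126 → 126 bp
  127–224 → 98 bp
  225–248 → 24 bp
  249–259 → 11 bp
Sorted largest to smallest: 126, 98, 24, 11 bp.

126, 98, 24, 11 bp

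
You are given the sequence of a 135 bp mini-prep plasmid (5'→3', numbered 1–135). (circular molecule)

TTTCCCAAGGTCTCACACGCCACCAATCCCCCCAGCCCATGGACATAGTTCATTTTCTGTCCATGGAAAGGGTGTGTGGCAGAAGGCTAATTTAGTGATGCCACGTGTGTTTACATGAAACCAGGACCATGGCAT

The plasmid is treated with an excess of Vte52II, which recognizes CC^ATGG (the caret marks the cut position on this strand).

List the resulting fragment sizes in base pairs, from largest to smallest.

66, 45, 24 bp

Vte52II sites (CCATGG) start at positions 37, 61, 127.
Vte52II cuts after base 2 of each site, so after positions 38, 62, 128.
Circular molecule, 3 cuts → 3 fragments:
  39–62 → 24 bp
  63–128 → 66 bp
  129–135 then 1–38 → 7 + 38 = 45 bp
Sorted largest to smallest: 66, 45, 24 bp.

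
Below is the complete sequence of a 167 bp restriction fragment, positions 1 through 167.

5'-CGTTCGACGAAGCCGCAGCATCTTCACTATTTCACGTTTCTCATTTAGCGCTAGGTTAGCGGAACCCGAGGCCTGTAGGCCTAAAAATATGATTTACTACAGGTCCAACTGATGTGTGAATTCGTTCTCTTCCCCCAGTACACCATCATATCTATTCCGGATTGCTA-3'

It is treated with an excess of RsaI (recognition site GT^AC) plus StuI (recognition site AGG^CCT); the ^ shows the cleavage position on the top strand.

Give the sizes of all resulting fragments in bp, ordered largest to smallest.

71, 60, 28, 8 bp

The RsaI site (GTAC) starts at position 138.
RsaI cuts after base 2 of each site, so after position 139.
StuI sites (AGGCCT) start at positions 69, 77.
StuI cuts after base 3 of each site, so after positions 71, 79.
Combined cut positions: 71, 79, 139.
Linear molecule, 3 cuts → 4 fragments:
  1–71 → 71 bp
  72–79 → 8 bp
  80–139 → 60 bp
  140–167 → 28 bp
Sorted largest to smallest: 71, 60, 28, 8 bp.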